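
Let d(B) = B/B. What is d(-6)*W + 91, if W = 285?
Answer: 376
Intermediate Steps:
d(B) = 1
d(-6)*W + 91 = 1*285 + 91 = 285 + 91 = 376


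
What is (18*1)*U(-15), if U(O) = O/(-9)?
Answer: 30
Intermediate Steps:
U(O) = -O/9 (U(O) = O*(-1/9) = -O/9)
(18*1)*U(-15) = (18*1)*(-1/9*(-15)) = 18*(5/3) = 30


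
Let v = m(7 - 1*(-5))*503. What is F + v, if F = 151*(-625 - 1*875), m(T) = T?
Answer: -220464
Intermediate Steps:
v = 6036 (v = (7 - 1*(-5))*503 = (7 + 5)*503 = 12*503 = 6036)
F = -226500 (F = 151*(-625 - 875) = 151*(-1500) = -226500)
F + v = -226500 + 6036 = -220464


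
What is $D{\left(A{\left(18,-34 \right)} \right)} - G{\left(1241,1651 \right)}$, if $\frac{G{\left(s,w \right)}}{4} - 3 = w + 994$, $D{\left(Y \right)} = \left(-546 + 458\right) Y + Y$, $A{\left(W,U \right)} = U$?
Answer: $-7634$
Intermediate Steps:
$D{\left(Y \right)} = - 87 Y$ ($D{\left(Y \right)} = - 88 Y + Y = - 87 Y$)
$G{\left(s,w \right)} = 3988 + 4 w$ ($G{\left(s,w \right)} = 12 + 4 \left(w + 994\right) = 12 + 4 \left(994 + w\right) = 12 + \left(3976 + 4 w\right) = 3988 + 4 w$)
$D{\left(A{\left(18,-34 \right)} \right)} - G{\left(1241,1651 \right)} = \left(-87\right) \left(-34\right) - \left(3988 + 4 \cdot 1651\right) = 2958 - \left(3988 + 6604\right) = 2958 - 10592 = -7634$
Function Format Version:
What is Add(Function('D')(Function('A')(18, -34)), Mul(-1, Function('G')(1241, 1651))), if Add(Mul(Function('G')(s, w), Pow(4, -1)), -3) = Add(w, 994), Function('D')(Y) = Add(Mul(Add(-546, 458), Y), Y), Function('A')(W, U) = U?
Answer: -7634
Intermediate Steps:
Function('D')(Y) = Mul(-87, Y) (Function('D')(Y) = Add(Mul(-88, Y), Y) = Mul(-87, Y))
Function('G')(s, w) = Add(3988, Mul(4, w)) (Function('G')(s, w) = Add(12, Mul(4, Add(w, 994))) = Add(12, Mul(4, Add(994, w))) = Add(12, Add(3976, Mul(4, w))) = Add(3988, Mul(4, w)))
Add(Function('D')(Function('A')(18, -34)), Mul(-1, Function('G')(1241, 1651))) = Add(Mul(-87, -34), Mul(-1, Add(3988, Mul(4, 1651)))) = Add(2958, Mul(-1, Add(3988, 6604))) = Add(2958, Mul(-1, 10592)) = Add(2958, -10592) = -7634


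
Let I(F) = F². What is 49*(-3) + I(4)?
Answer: -131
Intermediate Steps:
49*(-3) + I(4) = 49*(-3) + 4² = -147 + 16 = -131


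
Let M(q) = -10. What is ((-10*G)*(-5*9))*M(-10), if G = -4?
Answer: 18000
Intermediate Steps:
((-10*G)*(-5*9))*M(-10) = ((-10*(-4))*(-5*9))*(-10) = (40*(-45))*(-10) = -1800*(-10) = 18000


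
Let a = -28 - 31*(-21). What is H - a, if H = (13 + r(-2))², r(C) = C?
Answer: -502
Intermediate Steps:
a = 623 (a = -28 + 651 = 623)
H = 121 (H = (13 - 2)² = 11² = 121)
H - a = 121 - 1*623 = 121 - 623 = -502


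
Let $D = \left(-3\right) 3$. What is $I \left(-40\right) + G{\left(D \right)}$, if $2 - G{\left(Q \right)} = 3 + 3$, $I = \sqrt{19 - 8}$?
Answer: $-4 - 40 \sqrt{11} \approx -136.67$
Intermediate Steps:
$D = -9$
$I = \sqrt{11} \approx 3.3166$
$G{\left(Q \right)} = -4$ ($G{\left(Q \right)} = 2 - \left(3 + 3\right) = 2 - 6 = -4$)
$I \left(-40\right) + G{\left(D \right)} = \sqrt{11} \left(-40\right) - 4 = - 40 \sqrt{11} - 4 = -4 - 40 \sqrt{11}$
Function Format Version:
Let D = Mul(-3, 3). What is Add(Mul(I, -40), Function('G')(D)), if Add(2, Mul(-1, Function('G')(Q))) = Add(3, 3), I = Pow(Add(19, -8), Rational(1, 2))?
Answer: Add(-4, Mul(-40, Pow(11, Rational(1, 2)))) ≈ -136.67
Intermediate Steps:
D = -9
I = Pow(11, Rational(1, 2)) ≈ 3.3166
Function('G')(Q) = -4 (Function('G')(Q) = Add(2, Mul(-1, Add(3, 3))) = Add(2, Mul(-1, 6)) = Add(2, -6) = -4)
Add(Mul(I, -40), Function('G')(D)) = Add(Mul(Pow(11, Rational(1, 2)), -40), -4) = Add(Mul(-40, Pow(11, Rational(1, 2))), -4) = Add(-4, Mul(-40, Pow(11, Rational(1, 2))))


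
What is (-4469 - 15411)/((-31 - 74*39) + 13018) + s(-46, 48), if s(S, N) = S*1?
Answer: -69218/1443 ≈ -47.968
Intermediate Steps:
s(S, N) = S
(-4469 - 15411)/((-31 - 74*39) + 13018) + s(-46, 48) = (-4469 - 15411)/((-31 - 74*39) + 13018) - 46 = -19880/((-31 - 2886) + 13018) - 46 = -19880/(-2917 + 13018) - 46 = -19880/10101 - 46 = -19880*1/10101 - 46 = -2840/1443 - 46 = -69218/1443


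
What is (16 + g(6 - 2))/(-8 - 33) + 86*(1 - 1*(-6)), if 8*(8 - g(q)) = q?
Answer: 49317/82 ≈ 601.43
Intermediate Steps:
g(q) = 8 - q/8
(16 + g(6 - 2))/(-8 - 33) + 86*(1 - 1*(-6)) = (16 + (8 - (6 - 2)/8))/(-8 - 33) + 86*(1 - 1*(-6)) = (16 + (8 - 1/8*4))/(-41) + 86*(1 + 6) = (16 + (8 - 1/2))*(-1/41) + 86*7 = (16 + 15/2)*(-1/41) + 602 = (47/2)*(-1/41) + 602 = -47/82 + 602 = 49317/82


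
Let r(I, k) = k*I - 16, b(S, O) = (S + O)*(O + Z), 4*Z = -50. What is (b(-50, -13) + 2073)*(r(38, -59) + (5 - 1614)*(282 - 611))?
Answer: 3878950977/2 ≈ 1.9395e+9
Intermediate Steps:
Z = -25/2 (Z = (¼)*(-50) = -25/2 ≈ -12.500)
b(S, O) = (-25/2 + O)*(O + S) (b(S, O) = (S + O)*(O - 25/2) = (O + S)*(-25/2 + O) = (-25/2 + O)*(O + S))
r(I, k) = -16 + I*k (r(I, k) = I*k - 16 = -16 + I*k)
(b(-50, -13) + 2073)*(r(38, -59) + (5 - 1614)*(282 - 611)) = (((-13)² - 25/2*(-13) - 25/2*(-50) - 13*(-50)) + 2073)*((-16 + 38*(-59)) + (5 - 1614)*(282 - 611)) = ((169 + 325/2 + 625 + 650) + 2073)*((-16 - 2242) - 1609*(-329)) = (3213/2 + 2073)*(-2258 + 529361) = (7359/2)*527103 = 3878950977/2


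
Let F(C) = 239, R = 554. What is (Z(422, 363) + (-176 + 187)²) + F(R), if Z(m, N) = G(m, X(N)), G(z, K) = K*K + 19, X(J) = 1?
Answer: 380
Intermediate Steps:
G(z, K) = 19 + K² (G(z, K) = K² + 19 = 19 + K²)
Z(m, N) = 20 (Z(m, N) = 19 + 1² = 19 + 1 = 20)
(Z(422, 363) + (-176 + 187)²) + F(R) = (20 + (-176 + 187)²) + 239 = (20 + 11²) + 239 = (20 + 121) + 239 = 141 + 239 = 380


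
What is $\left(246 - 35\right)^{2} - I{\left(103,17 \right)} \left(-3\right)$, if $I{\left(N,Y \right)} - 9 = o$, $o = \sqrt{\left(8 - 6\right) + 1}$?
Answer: $44548 + 3 \sqrt{3} \approx 44553.0$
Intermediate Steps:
$o = \sqrt{3}$ ($o = \sqrt{\left(8 - 6\right) + 1} = \sqrt{2 + 1} = \sqrt{3} \approx 1.732$)
$I{\left(N,Y \right)} = 9 + \sqrt{3}$
$\left(246 - 35\right)^{2} - I{\left(103,17 \right)} \left(-3\right) = \left(246 - 35\right)^{2} - \left(9 + \sqrt{3}\right) \left(-3\right) = 211^{2} - \left(-27 - 3 \sqrt{3}\right) = 44521 + \left(27 + 3 \sqrt{3}\right) = 44548 + 3 \sqrt{3}$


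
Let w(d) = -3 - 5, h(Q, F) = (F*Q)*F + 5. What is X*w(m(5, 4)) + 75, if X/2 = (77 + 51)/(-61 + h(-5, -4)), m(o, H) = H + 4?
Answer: 1531/17 ≈ 90.059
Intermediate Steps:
m(o, H) = 4 + H
h(Q, F) = 5 + Q*F² (h(Q, F) = Q*F² + 5 = 5 + Q*F²)
w(d) = -8
X = -32/17 (X = 2*((77 + 51)/(-61 + (5 - 5*(-4)²))) = 2*(128/(-61 + (5 - 5*16))) = 2*(128/(-61 + (5 - 80))) = 2*(128/(-61 - 75)) = 2*(128/(-136)) = 2*(128*(-1/136)) = 2*(-16/17) = -32/17 ≈ -1.8824)
X*w(m(5, 4)) + 75 = -32/17*(-8) + 75 = 256/17 + 75 = 1531/17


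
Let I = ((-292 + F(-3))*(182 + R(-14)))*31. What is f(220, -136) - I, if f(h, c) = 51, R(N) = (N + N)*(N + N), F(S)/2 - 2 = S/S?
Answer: 8564607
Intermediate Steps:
F(S) = 6 (F(S) = 4 + 2*(S/S) = 4 + 2*1 = 4 + 2 = 6)
R(N) = 4*N² (R(N) = (2*N)*(2*N) = 4*N²)
I = -8564556 (I = ((-292 + 6)*(182 + 4*(-14)²))*31 = -286*(182 + 4*196)*31 = -286*(182 + 784)*31 = -286*966*31 = -276276*31 = -8564556)
f(220, -136) - I = 51 - 1*(-8564556) = 51 + 8564556 = 8564607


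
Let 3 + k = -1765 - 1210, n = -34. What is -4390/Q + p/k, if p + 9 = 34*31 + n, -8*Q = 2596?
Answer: 25490701/1932722 ≈ 13.189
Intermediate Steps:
k = -2978 (k = -3 + (-1765 - 1210) = -3 - 2975 = -2978)
Q = -649/2 (Q = -⅛*2596 = -649/2 ≈ -324.50)
p = 1011 (p = -9 + (34*31 - 34) = -9 + (1054 - 34) = -9 + 1020 = 1011)
-4390/Q + p/k = -4390/(-649/2) + 1011/(-2978) = -4390*(-2/649) + 1011*(-1/2978) = 8780/649 - 1011/2978 = 25490701/1932722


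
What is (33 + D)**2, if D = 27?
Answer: 3600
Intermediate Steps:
(33 + D)**2 = (33 + 27)**2 = 60**2 = 3600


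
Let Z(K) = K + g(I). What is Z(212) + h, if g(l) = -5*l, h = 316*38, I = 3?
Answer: 12205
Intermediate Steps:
h = 12008
Z(K) = -15 + K (Z(K) = K - 5*3 = K - 15 = -15 + K)
Z(212) + h = (-15 + 212) + 12008 = 197 + 12008 = 12205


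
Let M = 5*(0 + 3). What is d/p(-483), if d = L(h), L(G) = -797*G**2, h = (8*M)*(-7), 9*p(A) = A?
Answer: 241012800/23 ≈ 1.0479e+7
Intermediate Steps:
M = 15 (M = 5*3 = 15)
p(A) = A/9
h = -840 (h = (8*15)*(-7) = 120*(-7) = -840)
d = -562363200 (d = -797*(-840)**2 = -797*705600 = -562363200)
d/p(-483) = -562363200/((1/9)*(-483)) = -562363200/(-161/3) = -562363200*(-3/161) = 241012800/23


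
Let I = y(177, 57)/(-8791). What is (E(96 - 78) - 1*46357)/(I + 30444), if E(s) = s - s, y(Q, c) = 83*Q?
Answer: -6907193/4535907 ≈ -1.5228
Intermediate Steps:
I = -249/149 (I = (83*177)/(-8791) = 14691*(-1/8791) = -249/149 ≈ -1.6711)
E(s) = 0
(E(96 - 78) - 1*46357)/(I + 30444) = (0 - 1*46357)/(-249/149 + 30444) = (0 - 46357)/(4535907/149) = -46357*149/4535907 = -6907193/4535907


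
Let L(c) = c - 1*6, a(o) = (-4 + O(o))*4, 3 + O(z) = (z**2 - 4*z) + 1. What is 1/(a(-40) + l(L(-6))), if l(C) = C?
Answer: 1/7004 ≈ 0.00014278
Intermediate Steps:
O(z) = -2 + z**2 - 4*z (O(z) = -3 + ((z**2 - 4*z) + 1) = -3 + (1 + z**2 - 4*z) = -2 + z**2 - 4*z)
a(o) = -24 - 16*o + 4*o**2 (a(o) = (-4 + (-2 + o**2 - 4*o))*4 = (-6 + o**2 - 4*o)*4 = -24 - 16*o + 4*o**2)
L(c) = -6 + c (L(c) = c - 6 = -6 + c)
1/(a(-40) + l(L(-6))) = 1/((-24 - 16*(-40) + 4*(-40)**2) + (-6 - 6)) = 1/((-24 + 640 + 4*1600) - 12) = 1/((-24 + 640 + 6400) - 12) = 1/(7016 - 12) = 1/7004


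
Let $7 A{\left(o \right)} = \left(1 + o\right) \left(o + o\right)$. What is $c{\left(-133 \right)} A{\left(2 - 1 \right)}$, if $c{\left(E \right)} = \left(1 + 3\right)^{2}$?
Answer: $\frac{64}{7} \approx 9.1429$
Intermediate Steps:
$A{\left(o \right)} = \frac{2 o \left(1 + o\right)}{7}$ ($A{\left(o \right)} = \frac{\left(1 + o\right) \left(o + o\right)}{7} = \frac{\left(1 + o\right) 2 o}{7} = \frac{2 o \left(1 + o\right)}{7}$)
$c{\left(E \right)} = 16$ ($c{\left(E \right)} = 4^{2} = 16$)
$c{\left(-133 \right)} A{\left(2 - 1 \right)} = 16 \frac{2 \left(2 - 1\right) \left(1 + \left(2 - 1\right)\right)}{7} = 16 \cdot \frac{2}{7} \cdot 1 \left(1 + 1\right) = 16 \cdot \frac{2}{7} \cdot 1 \cdot 2 = 16 \cdot \frac{4}{7} = \frac{64}{7}$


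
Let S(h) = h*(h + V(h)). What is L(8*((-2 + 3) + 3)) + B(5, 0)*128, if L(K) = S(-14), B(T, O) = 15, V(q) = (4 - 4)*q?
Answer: 2116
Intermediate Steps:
V(q) = 0 (V(q) = 0*q = 0)
S(h) = h**2 (S(h) = h*(h + 0) = h*h = h**2)
L(K) = 196 (L(K) = (-14)**2 = 196)
L(8*((-2 + 3) + 3)) + B(5, 0)*128 = 196 + 15*128 = 196 + 1920 = 2116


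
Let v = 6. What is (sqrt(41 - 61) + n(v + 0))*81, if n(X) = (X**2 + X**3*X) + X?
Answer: 108378 + 162*I*sqrt(5) ≈ 1.0838e+5 + 362.24*I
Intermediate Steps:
n(X) = X + X**2 + X**4 (n(X) = (X**2 + X**4) + X = X + X**2 + X**4)
(sqrt(41 - 61) + n(v + 0))*81 = (sqrt(41 - 61) + (6 + 0)*(1 + (6 + 0) + (6 + 0)**3))*81 = (sqrt(-20) + 6*(1 + 6 + 6**3))*81 = (2*I*sqrt(5) + 6*(1 + 6 + 216))*81 = (2*I*sqrt(5) + 6*223)*81 = (2*I*sqrt(5) + 1338)*81 = (1338 + 2*I*sqrt(5))*81 = 108378 + 162*I*sqrt(5)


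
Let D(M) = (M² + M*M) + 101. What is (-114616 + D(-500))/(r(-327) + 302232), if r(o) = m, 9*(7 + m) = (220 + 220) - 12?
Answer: 3469365/2720453 ≈ 1.2753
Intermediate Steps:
D(M) = 101 + 2*M² (D(M) = (M² + M²) + 101 = 2*M² + 101 = 101 + 2*M²)
m = 365/9 (m = -7 + ((220 + 220) - 12)/9 = -7 + (440 - 12)/9 = -7 + (⅑)*428 = -7 + 428/9 = 365/9 ≈ 40.556)
r(o) = 365/9
(-114616 + D(-500))/(r(-327) + 302232) = (-114616 + (101 + 2*(-500)²))/(365/9 + 302232) = (-114616 + (101 + 2*250000))/(2720453/9) = (-114616 + (101 + 500000))*(9/2720453) = (-114616 + 500101)*(9/2720453) = 385485*(9/2720453) = 3469365/2720453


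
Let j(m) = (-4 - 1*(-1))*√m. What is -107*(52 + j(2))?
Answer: -5564 + 321*√2 ≈ -5110.0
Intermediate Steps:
j(m) = -3*√m (j(m) = (-4 + 1)*√m = -3*√m)
-107*(52 + j(2)) = -107*(52 - 3*√2) = -5564 + 321*√2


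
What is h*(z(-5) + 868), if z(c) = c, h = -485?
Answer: -418555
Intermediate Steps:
h*(z(-5) + 868) = -485*(-5 + 868) = -485*863 = -418555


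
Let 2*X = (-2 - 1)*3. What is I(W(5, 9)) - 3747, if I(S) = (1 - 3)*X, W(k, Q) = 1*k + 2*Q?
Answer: -3738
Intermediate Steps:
X = -9/2 (X = ((-2 - 1)*3)/2 = (-3*3)/2 = (½)*(-9) = -9/2 ≈ -4.5000)
W(k, Q) = k + 2*Q
I(S) = 9 (I(S) = (1 - 3)*(-9/2) = -2*(-9/2) = 9)
I(W(5, 9)) - 3747 = 9 - 3747 = -3738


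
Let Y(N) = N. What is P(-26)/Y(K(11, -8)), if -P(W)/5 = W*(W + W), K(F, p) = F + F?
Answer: -3380/11 ≈ -307.27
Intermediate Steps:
K(F, p) = 2*F
P(W) = -10*W² (P(W) = -5*W*(W + W) = -5*W*2*W = -10*W²)
P(-26)/Y(K(11, -8)) = (-10*(-26)²)/((2*11)) = -10*676/22 = -6760*1/22 = -3380/11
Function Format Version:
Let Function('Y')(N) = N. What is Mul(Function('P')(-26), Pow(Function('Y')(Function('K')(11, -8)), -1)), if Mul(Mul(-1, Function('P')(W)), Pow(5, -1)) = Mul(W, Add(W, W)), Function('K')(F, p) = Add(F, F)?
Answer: Rational(-3380, 11) ≈ -307.27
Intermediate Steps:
Function('K')(F, p) = Mul(2, F)
Function('P')(W) = Mul(-10, Pow(W, 2)) (Function('P')(W) = Mul(-5, Mul(W, Add(W, W))) = Mul(-5, Mul(W, Mul(2, W))) = Mul(-5, Mul(2, Pow(W, 2))) = Mul(-10, Pow(W, 2)))
Mul(Function('P')(-26), Pow(Function('Y')(Function('K')(11, -8)), -1)) = Mul(Mul(-10, Pow(-26, 2)), Pow(Mul(2, 11), -1)) = Mul(Mul(-10, 676), Pow(22, -1)) = Mul(-6760, Rational(1, 22)) = Rational(-3380, 11)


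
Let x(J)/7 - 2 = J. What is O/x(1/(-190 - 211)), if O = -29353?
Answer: -11770553/5607 ≈ -2099.3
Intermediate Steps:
x(J) = 14 + 7*J
O/x(1/(-190 - 211)) = -29353/(14 + 7/(-190 - 211)) = -29353/(14 + 7/(-401)) = -29353/(14 + 7*(-1/401)) = -29353/(14 - 7/401) = -29353/5607/401 = -29353*401/5607 = -11770553/5607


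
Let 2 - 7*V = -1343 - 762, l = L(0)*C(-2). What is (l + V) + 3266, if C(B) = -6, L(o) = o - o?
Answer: 3567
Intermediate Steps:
L(o) = 0
l = 0 (l = 0*(-6) = 0)
V = 301 (V = 2/7 - (-1343 - 762)/7 = 2/7 - ⅐*(-2105) = 2/7 + 2105/7 = 301)
(l + V) + 3266 = (0 + 301) + 3266 = 301 + 3266 = 3567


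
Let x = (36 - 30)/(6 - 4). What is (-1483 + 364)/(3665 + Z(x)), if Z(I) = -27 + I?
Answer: -1119/3641 ≈ -0.30733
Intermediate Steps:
x = 3 (x = 6/2 = 6*(1/2) = 3)
(-1483 + 364)/(3665 + Z(x)) = (-1483 + 364)/(3665 + (-27 + 3)) = -1119/(3665 - 24) = -1119/3641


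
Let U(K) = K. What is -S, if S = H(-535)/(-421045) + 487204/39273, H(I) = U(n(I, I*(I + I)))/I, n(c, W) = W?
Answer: -383508094/30907851 ≈ -12.408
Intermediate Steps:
H(I) = 2*I (H(I) = (I*(I + I))/I = (I*(2*I))/I = (2*I²)/I = 2*I)
S = 383508094/30907851 (S = (2*(-535))/(-421045) + 487204/39273 = -1070*(-1/421045) + 487204*(1/39273) = 2/787 + 487204/39273 = 383508094/30907851 ≈ 12.408)
-S = -1*383508094/30907851 = -383508094/30907851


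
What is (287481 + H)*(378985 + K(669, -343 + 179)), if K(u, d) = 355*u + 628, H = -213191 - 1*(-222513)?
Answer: 183159505724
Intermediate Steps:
H = 9322 (H = -213191 + 222513 = 9322)
K(u, d) = 628 + 355*u
(287481 + H)*(378985 + K(669, -343 + 179)) = (287481 + 9322)*(378985 + (628 + 355*669)) = 296803*(378985 + (628 + 237495)) = 296803*(378985 + 238123) = 296803*617108 = 183159505724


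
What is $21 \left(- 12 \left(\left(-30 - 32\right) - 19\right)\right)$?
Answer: $20412$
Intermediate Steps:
$21 \left(- 12 \left(\left(-30 - 32\right) - 19\right)\right) = 21 \left(- 12 \left(-62 - 19\right)\right) = 21 \left(\left(-12\right) \left(-81\right)\right) = 21 \cdot 972 = 20412$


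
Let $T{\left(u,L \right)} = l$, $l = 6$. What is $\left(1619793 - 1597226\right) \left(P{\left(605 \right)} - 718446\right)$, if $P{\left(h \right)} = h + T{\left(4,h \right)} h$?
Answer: $-16117599637$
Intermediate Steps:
$T{\left(u,L \right)} = 6$
$P{\left(h \right)} = 7 h$ ($P{\left(h \right)} = h + 6 h = 7 h$)
$\left(1619793 - 1597226\right) \left(P{\left(605 \right)} - 718446\right) = \left(1619793 - 1597226\right) \left(7 \cdot 605 - 718446\right) = 22567 \left(4235 - 718446\right) = 22567 \left(-714211\right) = -16117599637$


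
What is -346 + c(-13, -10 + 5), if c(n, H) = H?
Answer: -351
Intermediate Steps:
-346 + c(-13, -10 + 5) = -346 + (-10 + 5) = -346 - 5 = -351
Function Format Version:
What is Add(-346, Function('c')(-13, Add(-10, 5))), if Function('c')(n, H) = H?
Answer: -351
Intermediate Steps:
Add(-346, Function('c')(-13, Add(-10, 5))) = Add(-346, Add(-10, 5)) = Add(-346, -5) = -351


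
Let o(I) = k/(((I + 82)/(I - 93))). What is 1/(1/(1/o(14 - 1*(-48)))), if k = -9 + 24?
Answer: -48/155 ≈ -0.30968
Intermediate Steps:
k = 15
o(I) = 15*(-93 + I)/(82 + I) (o(I) = 15/(((I + 82)/(I - 93))) = 15/(((82 + I)/(-93 + I))) = 15*((-93 + I)/(82 + I)) = 15*(-93 + I)/(82 + I))
1/(1/(1/o(14 - 1*(-48)))) = 1/(1/(1/(15*(-93 + (14 - 1*(-48)))/(82 + (14 - 1*(-48)))))) = 1/(1/(1/(15*(-93 + (14 + 48))/(82 + (14 + 48))))) = 1/(1/(1/(15*(-93 + 62)/(82 + 62)))) = 1/(1/(1/(15*(-31)/144))) = 1/(1/(1/(15*(1/144)*(-31)))) = 1/(1/(1/(-155/48))) = 1/(1/(-48/155)) = 1/(-155/48) = -48/155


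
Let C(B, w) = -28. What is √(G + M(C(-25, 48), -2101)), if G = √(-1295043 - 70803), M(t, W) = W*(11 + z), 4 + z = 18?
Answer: √(-52525 + I*√1365846) ≈ 2.55 + 229.2*I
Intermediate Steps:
z = 14 (z = -4 + 18 = 14)
M(t, W) = 25*W (M(t, W) = W*(11 + 14) = W*25 = 25*W)
G = I*√1365846 (G = √(-1365846) = I*√1365846 ≈ 1168.7*I)
√(G + M(C(-25, 48), -2101)) = √(I*√1365846 + 25*(-2101)) = √(I*√1365846 - 52525) = √(-52525 + I*√1365846)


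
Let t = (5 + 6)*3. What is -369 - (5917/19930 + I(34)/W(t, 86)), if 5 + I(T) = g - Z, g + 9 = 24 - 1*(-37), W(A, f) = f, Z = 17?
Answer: -316782691/856990 ≈ -369.65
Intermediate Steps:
t = 33 (t = 11*3 = 33)
g = 52 (g = -9 + (24 - 1*(-37)) = -9 + (24 + 37) = -9 + 61 = 52)
I(T) = 30 (I(T) = -5 + (52 - 1*17) = -5 + (52 - 17) = -5 + 35 = 30)
-369 - (5917/19930 + I(34)/W(t, 86)) = -369 - (5917/19930 + 30/86) = -369 - (5917*(1/19930) + 30*(1/86)) = -369 - (5917/19930 + 15/43) = -369 - 1*553381/856990 = -369 - 553381/856990 = -316782691/856990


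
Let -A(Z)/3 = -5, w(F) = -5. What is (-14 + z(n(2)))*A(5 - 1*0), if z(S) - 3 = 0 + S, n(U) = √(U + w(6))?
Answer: -165 + 15*I*√3 ≈ -165.0 + 25.981*I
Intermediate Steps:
n(U) = √(-5 + U) (n(U) = √(U - 5) = √(-5 + U))
z(S) = 3 + S (z(S) = 3 + (0 + S) = 3 + S)
A(Z) = 15 (A(Z) = -3*(-5) = 15)
(-14 + z(n(2)))*A(5 - 1*0) = (-14 + (3 + √(-5 + 2)))*15 = (-14 + (3 + √(-3)))*15 = (-14 + (3 + I*√3))*15 = (-11 + I*√3)*15 = -165 + 15*I*√3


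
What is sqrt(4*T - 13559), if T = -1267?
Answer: I*sqrt(18627) ≈ 136.48*I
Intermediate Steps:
sqrt(4*T - 13559) = sqrt(4*(-1267) - 13559) = sqrt(-5068 - 13559) = sqrt(-18627) = I*sqrt(18627)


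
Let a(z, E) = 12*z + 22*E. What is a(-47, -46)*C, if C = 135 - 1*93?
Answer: -66192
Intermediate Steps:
C = 42 (C = 135 - 93 = 42)
a(-47, -46)*C = (12*(-47) + 22*(-46))*42 = (-564 - 1012)*42 = -1576*42 = -66192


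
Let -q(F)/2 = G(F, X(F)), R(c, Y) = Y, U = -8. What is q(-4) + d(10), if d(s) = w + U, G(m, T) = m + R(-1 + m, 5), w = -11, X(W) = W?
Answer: -21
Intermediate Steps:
G(m, T) = 5 + m (G(m, T) = m + 5 = 5 + m)
q(F) = -10 - 2*F (q(F) = -2*(5 + F) = -10 - 2*F)
d(s) = -19 (d(s) = -11 - 8 = -19)
q(-4) + d(10) = (-10 - 2*(-4)) - 19 = (-10 + 8) - 19 = -2 - 19 = -21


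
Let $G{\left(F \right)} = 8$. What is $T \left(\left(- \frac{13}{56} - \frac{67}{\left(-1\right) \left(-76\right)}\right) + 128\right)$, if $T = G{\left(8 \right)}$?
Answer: $\frac{135007}{133} \approx 1015.1$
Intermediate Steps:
$T = 8$
$T \left(\left(- \frac{13}{56} - \frac{67}{\left(-1\right) \left(-76\right)}\right) + 128\right) = 8 \left(\left(- \frac{13}{56} - \frac{67}{\left(-1\right) \left(-76\right)}\right) + 128\right) = 8 \left(\left(\left(-13\right) \frac{1}{56} - \frac{67}{76}\right) + 128\right) = 8 \left(\left(- \frac{13}{56} - \frac{67}{76}\right) + 128\right) = 8 \left(- \frac{1185}{1064} + 128\right) = 8 \cdot \frac{135007}{1064} = \frac{135007}{133}$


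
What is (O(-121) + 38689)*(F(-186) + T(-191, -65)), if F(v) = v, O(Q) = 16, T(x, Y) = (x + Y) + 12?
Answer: -16643150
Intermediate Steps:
T(x, Y) = 12 + Y + x (T(x, Y) = (Y + x) + 12 = 12 + Y + x)
(O(-121) + 38689)*(F(-186) + T(-191, -65)) = (16 + 38689)*(-186 + (12 - 65 - 191)) = 38705*(-186 - 244) = 38705*(-430) = -16643150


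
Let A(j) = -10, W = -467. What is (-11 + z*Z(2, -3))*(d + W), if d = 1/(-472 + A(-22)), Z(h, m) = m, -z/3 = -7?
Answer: 8328515/241 ≈ 34558.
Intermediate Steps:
z = 21 (z = -3*(-7) = 21)
d = -1/482 (d = 1/(-472 - 10) = 1/(-482) = -1/482 ≈ -0.0020747)
(-11 + z*Z(2, -3))*(d + W) = (-11 + 21*(-3))*(-1/482 - 467) = (-11 - 63)*(-225095/482) = -74*(-225095/482) = 8328515/241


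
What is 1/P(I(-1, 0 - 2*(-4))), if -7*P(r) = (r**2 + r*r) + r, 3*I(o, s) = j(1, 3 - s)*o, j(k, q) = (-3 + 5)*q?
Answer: -63/230 ≈ -0.27391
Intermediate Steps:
j(k, q) = 2*q
I(o, s) = o*(6 - 2*s)/3 (I(o, s) = ((2*(3 - s))*o)/3 = ((6 - 2*s)*o)/3 = (o*(6 - 2*s))/3 = o*(6 - 2*s)/3)
P(r) = -2*r**2/7 - r/7 (P(r) = -((r**2 + r*r) + r)/7 = -((r**2 + r**2) + r)/7 = -(2*r**2 + r)/7 = -(r + 2*r**2)/7 = -2*r**2/7 - r/7)
1/P(I(-1, 0 - 2*(-4))) = 1/(-(2/3)*(-1)*(3 - (0 - 2*(-4)))*(1 + 2*((2/3)*(-1)*(3 - (0 - 2*(-4)))))/7) = 1/(-(2/3)*(-1)*(3 - (0 + 8))*(1 + 2*((2/3)*(-1)*(3 - (0 + 8))))/7) = 1/(-(2/3)*(-1)*(3 - 1*8)*(1 + 2*((2/3)*(-1)*(3 - 1*8)))/7) = 1/(-(2/3)*(-1)*(3 - 8)*(1 + 2*((2/3)*(-1)*(3 - 8)))/7) = 1/(-(2/3)*(-1)*(-5)*(1 + 2*((2/3)*(-1)*(-5)))/7) = 1/(-1/7*10/3*(1 + 2*(10/3))) = 1/(-1/7*10/3*(1 + 20/3)) = 1/(-1/7*10/3*23/3) = 1/(-230/63) = -63/230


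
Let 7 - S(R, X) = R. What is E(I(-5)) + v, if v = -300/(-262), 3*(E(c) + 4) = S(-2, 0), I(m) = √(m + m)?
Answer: 19/131 ≈ 0.14504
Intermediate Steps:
I(m) = √2*√m (I(m) = √(2*m) = √2*√m)
S(R, X) = 7 - R
E(c) = -1 (E(c) = -4 + (7 - 1*(-2))/3 = -4 + (7 + 2)/3 = -4 + (⅓)*9 = -4 + 3 = -1)
v = 150/131 (v = -300*(-1/262) = 150/131 ≈ 1.1450)
E(I(-5)) + v = -1 + 150/131 = 19/131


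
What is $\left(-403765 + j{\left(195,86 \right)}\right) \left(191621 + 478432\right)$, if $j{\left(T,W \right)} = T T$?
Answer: $-245065184220$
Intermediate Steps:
$j{\left(T,W \right)} = T^{2}$
$\left(-403765 + j{\left(195,86 \right)}\right) \left(191621 + 478432\right) = \left(-403765 + 195^{2}\right) \left(191621 + 478432\right) = \left(-403765 + 38025\right) 670053 = \left(-365740\right) 670053 = -245065184220$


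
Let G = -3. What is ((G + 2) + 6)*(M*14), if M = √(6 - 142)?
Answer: 140*I*√34 ≈ 816.33*I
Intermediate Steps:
M = 2*I*√34 (M = √(-136) = 2*I*√34 ≈ 11.662*I)
((G + 2) + 6)*(M*14) = ((-3 + 2) + 6)*((2*I*√34)*14) = (-1 + 6)*(28*I*√34) = 5*(28*I*√34) = 140*I*√34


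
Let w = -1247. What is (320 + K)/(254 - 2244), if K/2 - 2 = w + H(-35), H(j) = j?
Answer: 224/199 ≈ 1.1256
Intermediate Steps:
K = -2560 (K = 4 + 2*(-1247 - 35) = 4 + 2*(-1282) = 4 - 2564 = -2560)
(320 + K)/(254 - 2244) = (320 - 2560)/(254 - 2244) = -2240/(-1990) = -2240*(-1/1990) = 224/199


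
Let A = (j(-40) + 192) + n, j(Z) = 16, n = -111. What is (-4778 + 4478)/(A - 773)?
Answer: 75/169 ≈ 0.44379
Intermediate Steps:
A = 97 (A = (16 + 192) - 111 = 208 - 111 = 97)
(-4778 + 4478)/(A - 773) = (-4778 + 4478)/(97 - 773) = -300/(-676) = -300*(-1/676) = 75/169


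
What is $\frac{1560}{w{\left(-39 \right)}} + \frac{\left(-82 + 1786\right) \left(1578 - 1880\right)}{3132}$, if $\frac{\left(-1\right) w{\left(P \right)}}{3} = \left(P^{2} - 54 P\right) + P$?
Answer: $- \frac{987202}{6003} \approx -164.45$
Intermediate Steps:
$w{\left(P \right)} = - 3 P^{2} + 159 P$ ($w{\left(P \right)} = - 3 \left(\left(P^{2} - 54 P\right) + P\right) = - 3 \left(P^{2} - 53 P\right) = - 3 P^{2} + 159 P$)
$\frac{1560}{w{\left(-39 \right)}} + \frac{\left(-82 + 1786\right) \left(1578 - 1880\right)}{3132} = \frac{1560}{3 \left(-39\right) \left(53 - -39\right)} + \frac{\left(-82 + 1786\right) \left(1578 - 1880\right)}{3132} = \frac{1560}{3 \left(-39\right) \left(53 + 39\right)} + 1704 \left(-302\right) \frac{1}{3132} = \frac{1560}{3 \left(-39\right) 92} - \frac{42884}{261} = \frac{1560}{-10764} - \frac{42884}{261} = 1560 \left(- \frac{1}{10764}\right) - \frac{42884}{261} = - \frac{10}{69} - \frac{42884}{261} = - \frac{987202}{6003}$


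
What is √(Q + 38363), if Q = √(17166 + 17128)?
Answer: √(38363 + √34294) ≈ 196.34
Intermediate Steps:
Q = √34294 ≈ 185.19
√(Q + 38363) = √(√34294 + 38363) = √(38363 + √34294)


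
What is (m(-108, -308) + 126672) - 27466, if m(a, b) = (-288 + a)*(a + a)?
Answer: 184742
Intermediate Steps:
m(a, b) = 2*a*(-288 + a) (m(a, b) = (-288 + a)*(2*a) = 2*a*(-288 + a))
(m(-108, -308) + 126672) - 27466 = (2*(-108)*(-288 - 108) + 126672) - 27466 = (2*(-108)*(-396) + 126672) - 27466 = (85536 + 126672) - 27466 = 212208 - 27466 = 184742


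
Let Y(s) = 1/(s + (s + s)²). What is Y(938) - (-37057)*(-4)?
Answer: -521809103591/3520314 ≈ -1.4823e+5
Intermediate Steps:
Y(s) = 1/(s + 4*s²) (Y(s) = 1/(s + (2*s)²) = 1/(s + 4*s²))
Y(938) - (-37057)*(-4) = 1/(938*(1 + 4*938)) - (-37057)*(-4) = 1/(938*(1 + 3752)) - 1*148228 = (1/938)/3753 - 148228 = (1/938)*(1/3753) - 148228 = 1/3520314 - 148228 = -521809103591/3520314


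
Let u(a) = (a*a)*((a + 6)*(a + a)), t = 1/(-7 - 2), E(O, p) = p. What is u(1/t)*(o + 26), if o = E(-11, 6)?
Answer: 139968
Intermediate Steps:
t = -⅑ (t = 1/(-9) = -⅑ ≈ -0.11111)
o = 6
u(a) = 2*a³*(6 + a) (u(a) = a²*((6 + a)*(2*a)) = a²*(2*a*(6 + a)) = 2*a³*(6 + a))
u(1/t)*(o + 26) = (2*(1/(-⅑))³*(6 + 1/(-⅑)))*(6 + 26) = (2*(-9)³*(6 - 9))*32 = (2*(-729)*(-3))*32 = 4374*32 = 139968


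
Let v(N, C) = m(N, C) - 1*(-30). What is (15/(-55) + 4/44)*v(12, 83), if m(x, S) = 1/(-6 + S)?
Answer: -4622/847 ≈ -5.4569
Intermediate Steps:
v(N, C) = 30 + 1/(-6 + C) (v(N, C) = 1/(-6 + C) - 1*(-30) = 1/(-6 + C) + 30 = 30 + 1/(-6 + C))
(15/(-55) + 4/44)*v(12, 83) = (15/(-55) + 4/44)*((-179 + 30*83)/(-6 + 83)) = (15*(-1/55) + 4*(1/44))*((-179 + 2490)/77) = (-3/11 + 1/11)*((1/77)*2311) = -2/11*2311/77 = -4622/847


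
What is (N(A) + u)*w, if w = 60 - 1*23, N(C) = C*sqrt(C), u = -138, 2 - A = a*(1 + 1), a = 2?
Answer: -5106 - 74*I*sqrt(2) ≈ -5106.0 - 104.65*I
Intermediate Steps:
A = -2 (A = 2 - 2*(1 + 1) = 2 - 2*2 = 2 - 1*4 = 2 - 4 = -2)
N(C) = C**(3/2)
w = 37 (w = 60 - 23 = 37)
(N(A) + u)*w = ((-2)**(3/2) - 138)*37 = (-2*I*sqrt(2) - 138)*37 = (-138 - 2*I*sqrt(2))*37 = -5106 - 74*I*sqrt(2)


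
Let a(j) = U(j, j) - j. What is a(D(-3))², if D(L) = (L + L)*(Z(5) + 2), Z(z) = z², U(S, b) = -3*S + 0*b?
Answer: 419904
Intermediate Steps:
U(S, b) = -3*S (U(S, b) = -3*S + 0 = -3*S)
D(L) = 54*L (D(L) = (L + L)*(5² + 2) = (2*L)*(25 + 2) = (2*L)*27 = 54*L)
a(j) = -4*j (a(j) = -3*j - j = -4*j)
a(D(-3))² = (-216*(-3))² = (-4*(-162))² = 648² = 419904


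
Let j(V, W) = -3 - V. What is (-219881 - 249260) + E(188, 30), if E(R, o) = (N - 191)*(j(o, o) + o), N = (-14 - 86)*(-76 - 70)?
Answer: -512368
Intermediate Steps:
N = 14600 (N = -100*(-146) = 14600)
E(R, o) = -43227 (E(R, o) = (14600 - 191)*((-3 - o) + o) = 14409*(-3) = -43227)
(-219881 - 249260) + E(188, 30) = (-219881 - 249260) - 43227 = -469141 - 43227 = -512368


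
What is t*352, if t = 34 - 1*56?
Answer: -7744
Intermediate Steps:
t = -22 (t = 34 - 56 = -22)
t*352 = -22*352 = -7744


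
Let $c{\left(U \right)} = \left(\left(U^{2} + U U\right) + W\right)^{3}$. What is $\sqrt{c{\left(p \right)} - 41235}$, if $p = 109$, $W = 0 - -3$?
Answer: $\sqrt{13421883180890} \approx 3.6636 \cdot 10^{6}$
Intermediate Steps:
$W = 3$ ($W = 0 + 3 = 3$)
$c{\left(U \right)} = \left(3 + 2 U^{2}\right)^{3}$ ($c{\left(U \right)} = \left(\left(U^{2} + U U\right) + 3\right)^{3} = \left(\left(U^{2} + U^{2}\right) + 3\right)^{3} = \left(2 U^{2} + 3\right)^{3} = \left(3 + 2 U^{2}\right)^{3}$)
$\sqrt{c{\left(p \right)} - 41235} = \sqrt{\left(3 + 2 \cdot 109^{2}\right)^{3} - 41235} = \sqrt{\left(3 + 2 \cdot 11881\right)^{3} - 41235} = \sqrt{\left(3 + 23762\right)^{3} - 41235} = \sqrt{23765^{3} - 41235} = \sqrt{13421883222125 - 41235} = \sqrt{13421883180890}$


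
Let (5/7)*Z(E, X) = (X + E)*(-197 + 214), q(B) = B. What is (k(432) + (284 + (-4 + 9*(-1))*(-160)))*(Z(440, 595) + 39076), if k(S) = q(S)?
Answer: 178130364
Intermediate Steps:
k(S) = S
Z(E, X) = 119*E/5 + 119*X/5 (Z(E, X) = 7*((X + E)*(-197 + 214))/5 = 7*((E + X)*17)/5 = 7*(17*E + 17*X)/5 = 119*E/5 + 119*X/5)
(k(432) + (284 + (-4 + 9*(-1))*(-160)))*(Z(440, 595) + 39076) = (432 + (284 + (-4 + 9*(-1))*(-160)))*(((119/5)*440 + (119/5)*595) + 39076) = (432 + (284 + (-4 - 9)*(-160)))*((10472 + 14161) + 39076) = (432 + (284 - 13*(-160)))*(24633 + 39076) = (432 + (284 + 2080))*63709 = (432 + 2364)*63709 = 2796*63709 = 178130364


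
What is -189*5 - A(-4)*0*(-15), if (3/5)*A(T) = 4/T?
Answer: -945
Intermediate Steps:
A(T) = 20/(3*T) (A(T) = 5*(4/T)/3 = 20/(3*T))
-189*5 - A(-4)*0*(-15) = -189*5 - ((20/3)/(-4))*0*(-15) = -945 - ((20/3)*(-¼))*0*(-15) = -945 - (-5/3*0)*(-15) = -945 - 0*(-15) = -945 - 1*0 = -945 + 0 = -945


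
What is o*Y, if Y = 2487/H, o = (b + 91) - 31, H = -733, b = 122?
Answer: -452634/733 ≈ -617.51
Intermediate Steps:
o = 182 (o = (122 + 91) - 31 = 213 - 31 = 182)
Y = -2487/733 (Y = 2487/(-733) = 2487*(-1/733) = -2487/733 ≈ -3.3929)
o*Y = 182*(-2487/733) = -452634/733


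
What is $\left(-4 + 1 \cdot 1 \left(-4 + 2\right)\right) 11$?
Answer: $-66$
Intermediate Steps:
$\left(-4 + 1 \cdot 1 \left(-4 + 2\right)\right) 11 = \left(-4 + 1 \cdot 1 \left(-2\right)\right) 11 = \left(-4 + 1 \left(-2\right)\right) 11 = \left(-4 - 2\right) 11 = \left(-6\right) 11 = -66$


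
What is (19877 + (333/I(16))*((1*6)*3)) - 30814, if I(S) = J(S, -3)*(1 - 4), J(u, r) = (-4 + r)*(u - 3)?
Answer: -993269/91 ≈ -10915.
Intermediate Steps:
J(u, r) = (-4 + r)*(-3 + u)
I(S) = -63 + 21*S (I(S) = (12 - 4*S - 3*(-3) - 3*S)*(1 - 4) = (12 - 4*S + 9 - 3*S)*(-3) = (21 - 7*S)*(-3) = -63 + 21*S)
(19877 + (333/I(16))*((1*6)*3)) - 30814 = (19877 + (333/(-63 + 21*16))*((1*6)*3)) - 30814 = (19877 + (333/(-63 + 336))*(6*3)) - 30814 = (19877 + (333/273)*18) - 30814 = (19877 + (333*(1/273))*18) - 30814 = (19877 + (111/91)*18) - 30814 = (19877 + 1998/91) - 30814 = 1810805/91 - 30814 = -993269/91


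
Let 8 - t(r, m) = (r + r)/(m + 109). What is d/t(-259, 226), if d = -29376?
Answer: -1640160/533 ≈ -3077.2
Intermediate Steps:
t(r, m) = 8 - 2*r/(109 + m) (t(r, m) = 8 - (r + r)/(m + 109) = 8 - 2*r/(109 + m))
d/t(-259, 226) = -29376*(109 + 226)/(2*(436 - 1*(-259) + 4*226)) = -29376*335/(2*(436 + 259 + 904)) = -29376/(2*(1/335)*1599) = -29376/3198/335 = -29376*335/3198 = -1640160/533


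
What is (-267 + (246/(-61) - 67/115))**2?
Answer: 3630480565924/49210225 ≈ 73775.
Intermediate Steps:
(-267 + (246/(-61) - 67/115))**2 = (-267 + (246*(-1/61) - 67*1/115))**2 = (-267 + (-246/61 - 67/115))**2 = (-267 - 32377/7015)**2 = (-1905382/7015)**2 = 3630480565924/49210225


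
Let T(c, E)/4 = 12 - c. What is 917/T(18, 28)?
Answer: -917/24 ≈ -38.208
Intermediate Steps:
T(c, E) = 48 - 4*c (T(c, E) = 4*(12 - c) = 48 - 4*c)
917/T(18, 28) = 917/(48 - 4*18) = 917/(48 - 72) = 917/(-24) = 917*(-1/24) = -917/24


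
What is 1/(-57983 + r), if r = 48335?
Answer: -1/9648 ≈ -0.00010365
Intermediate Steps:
1/(-57983 + r) = 1/(-57983 + 48335) = 1/(-9648) = -1/9648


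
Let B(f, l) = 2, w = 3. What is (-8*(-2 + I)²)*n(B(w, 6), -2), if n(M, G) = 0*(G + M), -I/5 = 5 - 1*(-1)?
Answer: 0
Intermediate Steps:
I = -30 (I = -5*(5 - 1*(-1)) = -5*(5 + 1) = -5*6 = -30)
n(M, G) = 0
(-8*(-2 + I)²)*n(B(w, 6), -2) = -8*(-2 - 30)²*0 = -8*(-32)²*0 = -8*1024*0 = -8192*0 = 0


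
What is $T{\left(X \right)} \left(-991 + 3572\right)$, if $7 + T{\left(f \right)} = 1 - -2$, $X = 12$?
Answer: $-10324$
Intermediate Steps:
$T{\left(f \right)} = -4$ ($T{\left(f \right)} = -7 + \left(1 - -2\right) = -7 + \left(1 + 2\right) = -7 + 3 = -4$)
$T{\left(X \right)} \left(-991 + 3572\right) = - 4 \left(-991 + 3572\right) = \left(-4\right) 2581 = -10324$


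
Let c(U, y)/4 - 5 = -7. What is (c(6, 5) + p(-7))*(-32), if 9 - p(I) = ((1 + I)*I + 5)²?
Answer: 70656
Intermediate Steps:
c(U, y) = -8 (c(U, y) = 20 + 4*(-7) = 20 - 28 = -8)
p(I) = 9 - (5 + I*(1 + I))² (p(I) = 9 - ((1 + I)*I + 5)² = 9 - (I*(1 + I) + 5)² = 9 - (5 + I*(1 + I))²)
(c(6, 5) + p(-7))*(-32) = (-8 + (9 - (5 - 7 + (-7)²)²))*(-32) = (-8 + (9 - (5 - 7 + 49)²))*(-32) = (-8 + (9 - 1*47²))*(-32) = (-8 + (9 - 1*2209))*(-32) = (-8 + (9 - 2209))*(-32) = (-8 - 2200)*(-32) = -2208*(-32) = 70656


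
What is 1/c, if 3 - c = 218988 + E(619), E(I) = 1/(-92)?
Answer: -92/20146619 ≈ -4.5665e-6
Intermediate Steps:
E(I) = -1/92
c = -20146619/92 (c = 3 - (218988 - 1/92) = 3 - 1*20146895/92 = 3 - 20146895/92 = -20146619/92 ≈ -2.1899e+5)
1/c = 1/(-20146619/92) = -92/20146619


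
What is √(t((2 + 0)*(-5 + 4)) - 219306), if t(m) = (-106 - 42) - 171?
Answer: 5*I*√8785 ≈ 468.64*I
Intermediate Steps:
t(m) = -319 (t(m) = -148 - 171 = -319)
√(t((2 + 0)*(-5 + 4)) - 219306) = √(-319 - 219306) = √(-219625) = 5*I*√8785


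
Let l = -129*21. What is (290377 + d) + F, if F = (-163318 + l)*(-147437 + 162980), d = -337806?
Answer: -2580605090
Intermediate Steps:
l = -2709
F = -2580557661 (F = (-163318 - 2709)*(-147437 + 162980) = -166027*15543 = -2580557661)
(290377 + d) + F = (290377 - 337806) - 2580557661 = -47429 - 2580557661 = -2580605090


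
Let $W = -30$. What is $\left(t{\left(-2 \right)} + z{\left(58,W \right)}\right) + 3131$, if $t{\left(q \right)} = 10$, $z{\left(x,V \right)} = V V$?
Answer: $4041$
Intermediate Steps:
$z{\left(x,V \right)} = V^{2}$
$\left(t{\left(-2 \right)} + z{\left(58,W \right)}\right) + 3131 = \left(10 + \left(-30\right)^{2}\right) + 3131 = \left(10 + 900\right) + 3131 = 910 + 3131 = 4041$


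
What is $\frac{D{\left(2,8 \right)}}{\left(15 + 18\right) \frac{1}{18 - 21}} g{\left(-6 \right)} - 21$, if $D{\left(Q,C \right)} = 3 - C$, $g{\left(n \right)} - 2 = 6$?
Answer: $- \frac{191}{11} \approx -17.364$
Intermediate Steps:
$g{\left(n \right)} = 8$ ($g{\left(n \right)} = 2 + 6 = 8$)
$\frac{D{\left(2,8 \right)}}{\left(15 + 18\right) \frac{1}{18 - 21}} g{\left(-6 \right)} - 21 = \frac{3 - 8}{\left(15 + 18\right) \frac{1}{18 - 21}} \cdot 8 - 21 = \frac{3 - 8}{33 \frac{1}{-3}} \cdot 8 - 21 = - \frac{5}{33 \left(- \frac{1}{3}\right)} 8 - 21 = - \frac{5}{-11} \cdot 8 - 21 = \left(-5\right) \left(- \frac{1}{11}\right) 8 - 21 = \frac{5}{11} \cdot 8 - 21 = \frac{40}{11} - 21 = - \frac{191}{11}$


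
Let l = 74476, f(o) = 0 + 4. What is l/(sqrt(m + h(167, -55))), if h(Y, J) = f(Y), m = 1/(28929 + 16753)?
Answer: 74476*sqrt(8347426178)/182729 ≈ 37238.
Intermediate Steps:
m = 1/45682 ≈ 2.1890e-5
f(o) = 4
h(Y, J) = 4
l/(sqrt(m + h(167, -55))) = 74476/(sqrt(1/45682 + 4)) = 74476/(sqrt(182729/45682)) = 74476/((sqrt(8347426178)/45682)) = 74476*(sqrt(8347426178)/182729) = 74476*sqrt(8347426178)/182729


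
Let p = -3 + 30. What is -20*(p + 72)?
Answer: -1980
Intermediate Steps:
p = 27
-20*(p + 72) = -20*(27 + 72) = -20*99 = -1980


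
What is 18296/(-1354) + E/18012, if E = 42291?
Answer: -45380923/4064708 ≈ -11.165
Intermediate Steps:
18296/(-1354) + E/18012 = 18296/(-1354) + 42291/18012 = 18296*(-1/1354) + 42291*(1/18012) = -9148/677 + 14097/6004 = -45380923/4064708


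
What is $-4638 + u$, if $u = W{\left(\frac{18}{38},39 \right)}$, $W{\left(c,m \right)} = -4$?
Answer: $-4642$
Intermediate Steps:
$u = -4$
$-4638 + u = -4638 - 4 = -4642$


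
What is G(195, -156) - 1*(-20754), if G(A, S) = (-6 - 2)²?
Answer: 20818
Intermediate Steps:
G(A, S) = 64 (G(A, S) = (-8)² = 64)
G(195, -156) - 1*(-20754) = 64 - 1*(-20754) = 64 + 20754 = 20818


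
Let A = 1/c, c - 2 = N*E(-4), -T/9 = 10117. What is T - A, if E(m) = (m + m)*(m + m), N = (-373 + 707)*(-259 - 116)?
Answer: -729880665893/8015998 ≈ -91053.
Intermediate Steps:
T = -91053 (T = -9*10117 = -91053)
N = -125250 (N = 334*(-375) = -125250)
E(m) = 4*m² (E(m) = (2*m)*(2*m) = 4*m²)
c = -8015998 (c = 2 - 501000*(-4)² = 2 - 501000*16 = 2 - 125250*64 = 2 - 8016000 = -8015998)
A = -1/8015998 (A = 1/(-8015998) = -1/8015998 ≈ -1.2475e-7)
T - A = -91053 - 1*(-1/8015998) = -91053 + 1/8015998 = -729880665893/8015998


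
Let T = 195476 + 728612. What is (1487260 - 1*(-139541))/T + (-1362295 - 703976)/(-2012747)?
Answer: 471250460745/169086849976 ≈ 2.7870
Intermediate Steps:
T = 924088
(1487260 - 1*(-139541))/T + (-1362295 - 703976)/(-2012747) = (1487260 - 1*(-139541))/924088 + (-1362295 - 703976)/(-2012747) = (1487260 + 139541)*(1/924088) - 2066271*(-1/2012747) = 1626801*(1/924088) + 2066271/2012747 = 147891/84008 + 2066271/2012747 = 471250460745/169086849976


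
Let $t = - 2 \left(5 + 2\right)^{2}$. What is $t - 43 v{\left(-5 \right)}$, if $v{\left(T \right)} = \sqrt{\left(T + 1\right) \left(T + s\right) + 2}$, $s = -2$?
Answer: $-98 - 43 \sqrt{30} \approx -333.52$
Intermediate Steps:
$v{\left(T \right)} = \sqrt{2 + \left(1 + T\right) \left(-2 + T\right)}$ ($v{\left(T \right)} = \sqrt{\left(T + 1\right) \left(T - 2\right) + 2} = \sqrt{\left(1 + T\right) \left(-2 + T\right) + 2} = \sqrt{2 + \left(1 + T\right) \left(-2 + T\right)}$)
$t = -98$ ($t = - 2 \cdot 7^{2} = \left(-2\right) 49 = -98$)
$t - 43 v{\left(-5 \right)} = -98 - 43 \sqrt{- 5 \left(-1 - 5\right)} = -98 - 43 \sqrt{\left(-5\right) \left(-6\right)} = -98 - 43 \sqrt{30}$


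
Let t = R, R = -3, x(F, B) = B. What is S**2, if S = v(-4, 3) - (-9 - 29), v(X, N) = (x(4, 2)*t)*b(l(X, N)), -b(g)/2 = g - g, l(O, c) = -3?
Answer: 1444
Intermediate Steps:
t = -3
b(g) = 0 (b(g) = -2*(g - g) = -2*0 = 0)
v(X, N) = 0 (v(X, N) = (2*(-3))*0 = -6*0 = 0)
S = 38 (S = 0 - (-9 - 29) = 0 - 1*(-38) = 0 + 38 = 38)
S**2 = 38**2 = 1444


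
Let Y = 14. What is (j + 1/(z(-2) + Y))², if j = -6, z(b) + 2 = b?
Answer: 3481/100 ≈ 34.810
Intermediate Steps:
z(b) = -2 + b
(j + 1/(z(-2) + Y))² = (-6 + 1/((-2 - 2) + 14))² = (-6 + 1/(-4 + 14))² = (-6 + 1/10)² = (-6 + ⅒)² = (-59/10)² = 3481/100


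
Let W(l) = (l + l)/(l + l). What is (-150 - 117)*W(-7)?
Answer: -267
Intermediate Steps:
W(l) = 1 (W(l) = (2*l)/((2*l)) = (2*l)*(1/(2*l)) = 1)
(-150 - 117)*W(-7) = (-150 - 117)*1 = -267*1 = -267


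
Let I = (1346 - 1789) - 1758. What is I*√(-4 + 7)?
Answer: -2201*√3 ≈ -3812.2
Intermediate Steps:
I = -2201 (I = -443 - 1758 = -2201)
I*√(-4 + 7) = -2201*√(-4 + 7) = -2201*√3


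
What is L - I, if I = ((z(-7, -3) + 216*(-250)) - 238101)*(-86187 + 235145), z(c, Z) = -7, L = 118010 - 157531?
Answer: 43511783943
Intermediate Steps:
L = -39521
I = -43511823464 (I = ((-7 + 216*(-250)) - 238101)*(-86187 + 235145) = ((-7 - 54000) - 238101)*148958 = (-54007 - 238101)*148958 = -292108*148958 = -43511823464)
L - I = -39521 - 1*(-43511823464) = -39521 + 43511823464 = 43511783943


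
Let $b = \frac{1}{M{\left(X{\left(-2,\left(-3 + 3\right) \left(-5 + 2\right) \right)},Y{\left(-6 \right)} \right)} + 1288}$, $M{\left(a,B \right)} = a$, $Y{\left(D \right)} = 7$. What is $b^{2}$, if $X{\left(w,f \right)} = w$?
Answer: $\frac{1}{1653796} \approx 6.0467 \cdot 10^{-7}$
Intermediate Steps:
$b = \frac{1}{1286}$ ($b = \frac{1}{-2 + 1288} = \frac{1}{1286} \approx 0.0007776$)
$b^{2} = \left(\frac{1}{1286}\right)^{2} = \frac{1}{1653796}$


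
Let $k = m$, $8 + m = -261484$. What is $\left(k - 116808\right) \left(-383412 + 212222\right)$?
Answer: $64761177000$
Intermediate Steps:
$m = -261492$ ($m = -8 - 261484 = -261492$)
$k = -261492$
$\left(k - 116808\right) \left(-383412 + 212222\right) = \left(-261492 - 116808\right) \left(-383412 + 212222\right) = \left(-378300\right) \left(-171190\right) = 64761177000$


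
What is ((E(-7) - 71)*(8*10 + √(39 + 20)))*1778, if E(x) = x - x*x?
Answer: -18064480 - 225806*√59 ≈ -1.9799e+7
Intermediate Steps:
E(x) = x - x²
((E(-7) - 71)*(8*10 + √(39 + 20)))*1778 = ((-7*(1 - 1*(-7)) - 71)*(8*10 + √(39 + 20)))*1778 = ((-7*(1 + 7) - 71)*(80 + √59))*1778 = ((-7*8 - 71)*(80 + √59))*1778 = ((-56 - 71)*(80 + √59))*1778 = -127*(80 + √59)*1778 = (-10160 - 127*√59)*1778 = -18064480 - 225806*√59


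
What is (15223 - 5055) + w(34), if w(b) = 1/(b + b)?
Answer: 691425/68 ≈ 10168.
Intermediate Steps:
w(b) = 1/(2*b)
(15223 - 5055) + w(34) = (15223 - 5055) + (½)/34 = 10168 + (½)*(1/34) = 10168 + 1/68 = 691425/68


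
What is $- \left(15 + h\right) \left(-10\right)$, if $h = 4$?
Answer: $190$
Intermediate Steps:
$- \left(15 + h\right) \left(-10\right) = - \left(15 + 4\right) \left(-10\right) = - 19 \left(-10\right) = \left(-1\right) \left(-190\right) = 190$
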